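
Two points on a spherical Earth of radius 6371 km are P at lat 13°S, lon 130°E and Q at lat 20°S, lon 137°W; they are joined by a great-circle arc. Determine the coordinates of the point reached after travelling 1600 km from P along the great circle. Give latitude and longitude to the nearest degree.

≈ lat 18°S, lon 144°E

Write both endpoints as unit vectors p₁, p₂ with components (cos φ cos λ, cos φ sin λ, sin φ).
The central angle between the endpoints is δ = arccos(p₁·p₂) ≈ 1.542 rad (88.3°). The total great-circle distance is δ·R ≈ 1.542 × 6371 ≈ 9823 km, so the target fraction is f = 1600/9823 ≈ 0.163.
Interpolate at f ≈ 0.163 with slerp weights a = sin((1−f)δ)/sin δ ≈ 0.961, b = sin(fδ)/sin δ ≈ 0.249.
p = a·p₁ + b·p₂ ≈ (-0.773, 0.558, -0.301); φ = arcsin(p_z) ≈ -17.54°, λ = atan2(p_y, p_x) ≈ 144.16°.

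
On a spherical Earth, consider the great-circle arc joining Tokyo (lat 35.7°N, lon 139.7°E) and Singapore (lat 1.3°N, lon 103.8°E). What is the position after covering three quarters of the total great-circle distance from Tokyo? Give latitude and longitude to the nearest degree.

≈ lat 10°N, lon 112°E

Write both endpoints as unit vectors p₁, p₂ with components (cos φ cos λ, cos φ sin λ, sin φ).
The central angle between the endpoints is δ = arccos(p₁·p₂) ≈ 0.835 rad (47.9°).
Interpolate at f = 3/4 with slerp weights a = sin((1−f)δ)/sin δ ≈ 0.280, b = sin(fδ)/sin δ ≈ 0.791.
p = a·p₁ + b·p₂ ≈ (-0.362, 0.915, 0.181); φ = arcsin(p_z) ≈ 10.43°, λ = atan2(p_y, p_x) ≈ 111.58°.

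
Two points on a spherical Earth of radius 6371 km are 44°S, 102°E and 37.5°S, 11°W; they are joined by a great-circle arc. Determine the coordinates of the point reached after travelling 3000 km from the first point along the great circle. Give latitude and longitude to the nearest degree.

≈ 57°S, 64°E

Write both endpoints as unit vectors p₁, p₂ with components (cos φ cos λ, cos φ sin λ, sin φ).
The central angle between the endpoints is δ = arccos(p₁·p₂) ≈ 1.370 rad (78.5°). The total great-circle distance is δ·R ≈ 1.370 × 6371 ≈ 8725 km, so the target fraction is f = 3000/8725 ≈ 0.344.
Interpolate at f ≈ 0.344 with slerp weights a = sin((1−f)δ)/sin δ ≈ 0.799, b = sin(fδ)/sin δ ≈ 0.463.
p = a·p₁ + b·p₂ ≈ (0.241, 0.492, -0.837); φ = arcsin(p_z) ≈ -56.79°, λ = atan2(p_y, p_x) ≈ 63.88°.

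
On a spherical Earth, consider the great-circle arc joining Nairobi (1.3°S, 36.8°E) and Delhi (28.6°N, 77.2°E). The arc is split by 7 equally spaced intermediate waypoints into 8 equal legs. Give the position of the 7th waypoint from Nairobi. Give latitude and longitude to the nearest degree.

≈ 25°N, 71°E

Convert each endpoint to a unit vector on the sphere (x = cos φ cos λ, y = cos φ sin λ, z = sin φ).
The central angle between the endpoints is δ = arccos(p₁·p₂) ≈ 0.853 rad (48.9°).
Interpolate at f = 7/8 with slerp weights a = sin((1−f)δ)/sin δ ≈ 0.141, b = sin(fδ)/sin δ ≈ 0.901.
p = a·p₁ + b·p₂ ≈ (0.288, 0.856, 0.428); φ = arcsin(p_z) ≈ 25.36°, λ = atan2(p_y, p_x) ≈ 71.39°.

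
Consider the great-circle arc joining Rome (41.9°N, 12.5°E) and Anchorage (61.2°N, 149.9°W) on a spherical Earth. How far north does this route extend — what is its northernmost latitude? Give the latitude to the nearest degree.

≈ 84°N

The great circle lies in the plane with unit normal n̂ = (p₁ × p₂)/|p₁ × p₂|.
Here n̂_z ≈ -0.112; the vertex latitude is φ_max = arccos|n̂_z| ≈ 83.6°.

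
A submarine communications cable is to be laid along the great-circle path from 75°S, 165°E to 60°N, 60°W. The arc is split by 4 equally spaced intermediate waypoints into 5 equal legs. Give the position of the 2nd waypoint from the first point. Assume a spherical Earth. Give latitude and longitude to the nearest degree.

≈ 31°S, 95°W

From cos δ = sin φ₁ sin φ₂ + cos φ₁ cos φ₂ cos Δλ, the central angle is δ ≈ 2.760 rad (158.1°).
Interpolate at f = 2/5 with slerp weights a = sin((1−f)δ)/sin δ ≈ 2.675, b = sin(fδ)/sin δ ≈ 2.397.
p = a·p₁ + b·p₂ ≈ (-0.069, -0.859, -0.508); φ = arcsin(p_z) ≈ -30.50°, λ = atan2(p_y, p_x) ≈ -94.62°.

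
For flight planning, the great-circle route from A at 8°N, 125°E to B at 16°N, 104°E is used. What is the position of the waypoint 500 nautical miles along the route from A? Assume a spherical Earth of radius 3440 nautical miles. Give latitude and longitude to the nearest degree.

Write both endpoints as unit vectors p₁, p₂ with components (cos φ cos λ, cos φ sin λ, sin φ).
The central angle between the endpoints is δ = arccos(p₁·p₂) ≈ 0.384 rad (22.0°). The total great-circle distance is δ·R ≈ 0.384 × 3440 ≈ 1322 nmi, so the target fraction is f = 500/1322 ≈ 0.378.
Interpolate at f ≈ 0.378 with slerp weights a = sin((1−f)δ)/sin δ ≈ 0.631, b = sin(fδ)/sin δ ≈ 0.386.
p = a·p₁ + b·p₂ ≈ (-0.448, 0.872, 0.194); φ = arcsin(p_z) ≈ 11.21°, λ = atan2(p_y, p_x) ≈ 117.20°.

≈ 11°N, 117°E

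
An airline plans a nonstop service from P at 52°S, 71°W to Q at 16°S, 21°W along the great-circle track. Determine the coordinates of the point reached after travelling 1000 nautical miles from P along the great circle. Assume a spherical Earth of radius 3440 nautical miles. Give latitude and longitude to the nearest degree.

≈ 43°S, 50°W

Convert each endpoint to a unit vector on the sphere (x = cos φ cos λ, y = cos φ sin λ, z = sin φ).
The central angle between the endpoints is δ = arccos(p₁·p₂) ≈ 0.930 rad (53.3°). The total great-circle distance is δ·R ≈ 0.930 × 3440 ≈ 3200 nmi, so the target fraction is f = 1000/3200 ≈ 0.312.
Interpolate at f ≈ 0.312 with slerp weights a = sin((1−f)δ)/sin δ ≈ 0.744, b = sin(fδ)/sin δ ≈ 0.357.
p = a·p₁ + b·p₂ ≈ (0.470, -0.556, -0.685); φ = arcsin(p_z) ≈ -43.25°, λ = atan2(p_y, p_x) ≈ -49.81°.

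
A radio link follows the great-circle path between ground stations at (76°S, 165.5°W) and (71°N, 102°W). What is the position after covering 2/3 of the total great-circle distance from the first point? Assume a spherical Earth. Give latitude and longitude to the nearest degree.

Write both endpoints as unit vectors p₁, p₂ with components (cos φ cos λ, cos φ sin λ, sin φ).
The central angle between the endpoints is δ = arccos(p₁·p₂) ≈ 2.651 rad (151.9°).
Interpolate at f = 2/3 with slerp weights a = sin((1−f)δ)/sin δ ≈ 1.643, b = sin(fδ)/sin δ ≈ 2.083.
p = a·p₁ + b·p₂ ≈ (-0.526, -0.763, 0.376); φ = arcsin(p_z) ≈ 22.09°, λ = atan2(p_y, p_x) ≈ -124.57°.

≈ (22°N, 125°W)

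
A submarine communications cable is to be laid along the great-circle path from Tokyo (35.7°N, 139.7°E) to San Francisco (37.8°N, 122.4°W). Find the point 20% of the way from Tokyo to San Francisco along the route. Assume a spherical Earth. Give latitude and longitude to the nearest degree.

≈ 43°N, 156°E

Write both endpoints as unit vectors p₁, p₂ with components (cos φ cos λ, cos φ sin λ, sin φ).
The central angle between the endpoints is δ = arccos(p₁·p₂) ≈ 1.298 rad (74.4°).
Interpolate at f = 0.20 with slerp weights a = sin((1−f)δ)/sin δ ≈ 0.895, b = sin(fδ)/sin δ ≈ 0.267.
p = a·p₁ + b·p₂ ≈ (-0.667, 0.292, 0.685); φ = arcsin(p_z) ≈ 43.27°, λ = atan2(p_y, p_x) ≈ 156.35°.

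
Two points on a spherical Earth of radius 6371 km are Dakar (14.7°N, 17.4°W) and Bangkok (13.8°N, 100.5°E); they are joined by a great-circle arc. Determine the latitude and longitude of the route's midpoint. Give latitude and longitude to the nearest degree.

Write both endpoints as unit vectors p₁, p₂ with components (cos φ cos λ, cos φ sin λ, sin φ).
The central angle between the endpoints is δ = arccos(p₁·p₂) ≈ 1.960 rad (112.3°).
Interpolate at f = 1/2 with slerp weights a = sin((1−f)δ)/sin δ ≈ 0.897, b = sin(fδ)/sin δ ≈ 0.897.
p = a·p₁ + b·p₂ ≈ (0.669, 0.597, 0.442); φ = arcsin(p_z) ≈ 26.22°, λ = atan2(p_y, p_x) ≈ 41.74°.

≈ (26°N, 42°E)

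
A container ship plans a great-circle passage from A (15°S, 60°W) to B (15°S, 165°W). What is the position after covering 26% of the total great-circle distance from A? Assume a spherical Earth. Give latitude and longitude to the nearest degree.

From cos δ = sin φ₁ sin φ₂ + cos φ₁ cos φ₂ cos Δλ, the central angle is δ ≈ 1.746 rad (100.0°).
Interpolate at f = 0.26 with slerp weights a = sin((1−f)δ)/sin δ ≈ 0.976, b = sin(fδ)/sin δ ≈ 0.445.
p = a·p₁ + b·p₂ ≈ (0.056, -0.928, -0.368); φ = arcsin(p_z) ≈ -21.59°, λ = atan2(p_y, p_x) ≈ -86.55°.

≈ (22°S, 87°W)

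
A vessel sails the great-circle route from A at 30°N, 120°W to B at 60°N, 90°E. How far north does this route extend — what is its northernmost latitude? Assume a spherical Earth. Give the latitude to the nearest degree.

The great circle lies in the plane with unit normal n̂ = (p₁ × p₂)/|p₁ × p₂|.
Here n̂_z ≈ -0.217; the vertex latitude is φ_max = arccos|n̂_z| ≈ 77.5°.
Check via Clairaut: cos φ_max = |cos φ₁| · sin C = cos(30.0°)·sin(14.5°) ≈ 0.217, again giving ≈ 77.5°.

≈ 77°N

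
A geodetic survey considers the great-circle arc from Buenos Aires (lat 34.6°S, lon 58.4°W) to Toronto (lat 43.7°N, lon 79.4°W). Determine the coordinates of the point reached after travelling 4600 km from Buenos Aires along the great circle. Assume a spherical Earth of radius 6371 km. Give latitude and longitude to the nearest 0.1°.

≈ lat 5.7°N, lon 68.4°W

Convert each endpoint to a unit vector on the sphere (x = cos φ cos λ, y = cos φ sin λ, z = sin φ).
The central angle between the endpoints is δ = arccos(p₁·p₂) ≈ 1.407 rad (80.6°). The total great-circle distance is δ·R ≈ 1.407 × 6371 ≈ 8963 km, so the target fraction is f = 4600/8963 ≈ 0.513.
Interpolate at f ≈ 0.513 with slerp weights a = sin((1−f)δ)/sin δ ≈ 0.641, b = sin(fδ)/sin δ ≈ 0.670.
p = a·p₁ + b·p₂ ≈ (0.366, -0.926, 0.099); φ = arcsin(p_z) ≈ 5.67°, λ = atan2(p_y, p_x) ≈ -68.44°.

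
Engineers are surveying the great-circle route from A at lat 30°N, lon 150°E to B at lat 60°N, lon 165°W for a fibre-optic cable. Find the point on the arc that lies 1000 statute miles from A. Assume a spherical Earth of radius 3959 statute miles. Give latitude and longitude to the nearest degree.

Write both endpoints as unit vectors p₁, p₂ with components (cos φ cos λ, cos φ sin λ, sin φ).
The central angle between the endpoints is δ = arccos(p₁·p₂) ≈ 0.739 rad (42.3°). The total great-circle distance is δ·R ≈ 0.739 × 3959 ≈ 2925 mi, so the target fraction is f = 1000/2925 ≈ 0.342.
Interpolate at f ≈ 0.342 with slerp weights a = sin((1−f)δ)/sin δ ≈ 0.694, b = sin(fδ)/sin δ ≈ 0.371.
p = a·p₁ + b·p₂ ≈ (-0.700, 0.252, 0.668); φ = arcsin(p_z) ≈ 41.94°, λ = atan2(p_y, p_x) ≈ 160.16°.

≈ lat 42°N, lon 160°E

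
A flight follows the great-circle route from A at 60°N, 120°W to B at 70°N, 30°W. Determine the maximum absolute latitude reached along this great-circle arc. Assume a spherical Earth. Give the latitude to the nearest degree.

≈ 73°N

The great circle lies in the plane with unit normal n̂ = (p₁ × p₂)/|p₁ × p₂|.
Here n̂_z ≈ +0.294; the vertex latitude is φ_max = arccos|n̂_z| ≈ 72.9°.
Check via Clairaut: cos φ_max = |cos φ₁| · sin C = cos(60.0°)·sin(36.1°) ≈ 0.294, again giving ≈ 72.9°.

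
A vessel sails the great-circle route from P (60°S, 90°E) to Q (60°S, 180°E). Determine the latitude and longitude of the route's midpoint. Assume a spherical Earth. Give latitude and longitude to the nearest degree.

≈ (68°S, 135°E)

Convert each endpoint to a unit vector on the sphere (x = cos φ cos λ, y = cos φ sin λ, z = sin φ).
The central angle between the endpoints is δ = arccos(p₁·p₂) ≈ 0.723 rad (41.4°).
Interpolate at f = 1/2 with slerp weights a = sin((1−f)δ)/sin δ ≈ 0.535, b = sin(fδ)/sin δ ≈ 0.535.
p = a·p₁ + b·p₂ ≈ (-0.267, 0.267, -0.926); φ = arcsin(p_z) ≈ -67.79°, λ = atan2(p_y, p_x) ≈ 135.00°.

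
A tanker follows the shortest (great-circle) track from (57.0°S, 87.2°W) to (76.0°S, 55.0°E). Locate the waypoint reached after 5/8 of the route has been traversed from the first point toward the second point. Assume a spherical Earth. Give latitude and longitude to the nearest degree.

≈ (82°S, 41°W)

From cos δ = sin φ₁ sin φ₂ + cos φ₁ cos φ₂ cos Δλ, the central angle is δ ≈ 0.782 rad (44.8°).
Interpolate at f = 5/8 with slerp weights a = sin((1−f)δ)/sin δ ≈ 0.410, b = sin(fδ)/sin δ ≈ 0.666.
p = a·p₁ + b·p₂ ≈ (0.103, -0.091, -0.990); φ = arcsin(p_z) ≈ -82.08°, λ = atan2(p_y, p_x) ≈ -41.39°.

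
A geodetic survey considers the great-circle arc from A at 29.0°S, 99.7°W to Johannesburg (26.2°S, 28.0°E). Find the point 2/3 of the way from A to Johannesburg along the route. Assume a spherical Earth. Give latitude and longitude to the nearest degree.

Convert each endpoint to a unit vector on the sphere (x = cos φ cos λ, y = cos φ sin λ, z = sin φ).
The central angle between the endpoints is δ = arccos(p₁·p₂) ≈ 1.840 rad (105.4°).
Interpolate at f = 2/3 with slerp weights a = sin((1−f)δ)/sin δ ≈ 0.597, b = sin(fδ)/sin δ ≈ 0.976.
p = a·p₁ + b·p₂ ≈ (0.686, -0.103, -0.721); φ = arcsin(p_z) ≈ -46.10°, λ = atan2(p_y, p_x) ≈ -8.58°.

≈ 46°S, 9°W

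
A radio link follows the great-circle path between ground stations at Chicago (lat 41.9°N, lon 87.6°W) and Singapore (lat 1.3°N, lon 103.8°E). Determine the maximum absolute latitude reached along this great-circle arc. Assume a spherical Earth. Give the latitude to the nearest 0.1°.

≈ 77.9°N

The great circle lies in the plane with unit normal n̂ = (p₁ × p₂)/|p₁ × p₂|.
Here n̂_z ≈ -0.210; the vertex latitude is φ_max = arccos|n̂_z| ≈ 77.9°.
Check via Clairaut: cos φ_max = |cos φ₁| · sin C = cos(41.9°)·sin(16.4°) ≈ 0.210, again giving ≈ 77.9°.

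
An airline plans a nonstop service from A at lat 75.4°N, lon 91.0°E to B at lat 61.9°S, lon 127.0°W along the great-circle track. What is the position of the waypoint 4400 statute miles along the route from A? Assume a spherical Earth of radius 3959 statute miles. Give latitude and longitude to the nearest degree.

Convert each endpoint to a unit vector on the sphere (x = cos φ cos λ, y = cos φ sin λ, z = sin φ).
The central angle between the endpoints is δ = arccos(p₁·p₂) ≈ 2.815 rad (161.3°). The total great-circle distance is δ·R ≈ 2.815 × 3959 ≈ 11145 mi, so the target fraction is f = 4400/11145 ≈ 0.395.
Interpolate at f ≈ 0.395 with slerp weights a = sin((1−f)δ)/sin δ ≈ 3.091, b = sin(fδ)/sin δ ≈ 2.795.
p = a·p₁ + b·p₂ ≈ (-0.806, -0.272, 0.526); φ = arcsin(p_z) ≈ 31.70°, λ = atan2(p_y, p_x) ≈ -161.32°.

≈ lat 32°N, lon 161°W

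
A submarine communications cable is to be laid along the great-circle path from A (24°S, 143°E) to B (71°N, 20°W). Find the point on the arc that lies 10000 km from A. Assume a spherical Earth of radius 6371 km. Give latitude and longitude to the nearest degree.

≈ (65°N, 125°E)

The haversine formula gives a central angle δ ≈ 2.304 rad (132.0°) between the endpoints. The total great-circle distance is δ·R ≈ 2.304 × 6371 ≈ 14677 km, so the target fraction is f = 10000/14677 ≈ 0.681.
Interpolate at f ≈ 0.681 with slerp weights a = sin((1−f)δ)/sin δ ≈ 0.901, b = sin(fδ)/sin δ ≈ 1.345.
p = a·p₁ + b·p₂ ≈ (-0.246, 0.346, 0.906); φ = arcsin(p_z) ≈ 64.90°, λ = atan2(p_y, p_x) ≈ 125.43°.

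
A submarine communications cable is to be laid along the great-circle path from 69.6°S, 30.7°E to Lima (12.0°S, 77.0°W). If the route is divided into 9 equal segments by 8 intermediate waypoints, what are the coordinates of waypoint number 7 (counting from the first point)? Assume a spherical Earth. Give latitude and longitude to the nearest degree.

≈ 30°S, 70°W

Write both endpoints as unit vectors p₁, p₂ with components (cos φ cos λ, cos φ sin λ, sin φ).
The central angle between the endpoints is δ = arccos(p₁·p₂) ≈ 1.479 rad (84.8°).
Interpolate at f = 7/9 with slerp weights a = sin((1−f)δ)/sin δ ≈ 0.324, b = sin(fδ)/sin δ ≈ 0.917.
p = a·p₁ + b·p₂ ≈ (0.299, -0.816, -0.495); φ = arcsin(p_z) ≈ -29.64°, λ = atan2(p_y, p_x) ≈ -69.88°.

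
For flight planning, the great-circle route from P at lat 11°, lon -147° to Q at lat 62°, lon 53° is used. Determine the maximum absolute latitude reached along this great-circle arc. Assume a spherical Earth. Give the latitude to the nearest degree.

The great circle lies in the plane with unit normal n̂ = (p₁ × p₂)/|p₁ × p₂|.
Here n̂_z ≈ -0.163; the vertex latitude is φ_max = arccos|n̂_z| ≈ 80.6°.

≈ 81°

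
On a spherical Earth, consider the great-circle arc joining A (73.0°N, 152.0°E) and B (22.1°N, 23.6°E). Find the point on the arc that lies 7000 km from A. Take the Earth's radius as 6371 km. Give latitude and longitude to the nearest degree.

The haversine formula gives a central angle δ ≈ 1.378 rad (79.0°) between the endpoints. The total great-circle distance is δ·R ≈ 1.378 × 6371 ≈ 8780 km, so the target fraction is f = 7000/8780 ≈ 0.797.
Interpolate at f ≈ 0.797 with slerp weights a = sin((1−f)δ)/sin δ ≈ 0.281, b = sin(fδ)/sin δ ≈ 0.907.
p = a·p₁ + b·p₂ ≈ (0.698, 0.375, 0.610); φ = arcsin(p_z) ≈ 37.59°, λ = atan2(p_y, p_x) ≈ 28.26°.

≈ (38°N, 28°E)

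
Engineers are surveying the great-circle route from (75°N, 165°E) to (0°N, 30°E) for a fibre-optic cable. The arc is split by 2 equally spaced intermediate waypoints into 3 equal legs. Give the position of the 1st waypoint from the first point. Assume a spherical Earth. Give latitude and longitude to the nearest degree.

Write both endpoints as unit vectors p₁, p₂ with components (cos φ cos λ, cos φ sin λ, sin φ).
The central angle between the endpoints is δ = arccos(p₁·p₂) ≈ 1.755 rad (100.5°).
Interpolate at f = 1/3 with slerp weights a = sin((1−f)δ)/sin δ ≈ 0.937, b = sin(fδ)/sin δ ≈ 0.562.
p = a·p₁ + b·p₂ ≈ (0.252, 0.344, 0.905); φ = arcsin(p_z) ≈ 64.77°, λ = atan2(p_y, p_x) ≈ 53.71°.

≈ (65°N, 54°E)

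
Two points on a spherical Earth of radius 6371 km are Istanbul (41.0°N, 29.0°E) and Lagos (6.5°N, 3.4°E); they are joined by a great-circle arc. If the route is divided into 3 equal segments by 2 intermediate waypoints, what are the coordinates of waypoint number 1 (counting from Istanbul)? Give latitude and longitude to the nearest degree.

≈ 30°N, 19°E

Write both endpoints as unit vectors p₁, p₂ with components (cos φ cos λ, cos φ sin λ, sin φ).
The central angle between the endpoints is δ = arccos(p₁·p₂) ≈ 0.722 rad (41.4°).
Interpolate at f = 1/3 with slerp weights a = sin((1−f)δ)/sin δ ≈ 0.701, b = sin(fδ)/sin δ ≈ 0.361.
p = a·p₁ + b·p₂ ≈ (0.820, 0.278, 0.500); φ = arcsin(p_z) ≈ 30.03°, λ = atan2(p_y, p_x) ≈ 18.70°.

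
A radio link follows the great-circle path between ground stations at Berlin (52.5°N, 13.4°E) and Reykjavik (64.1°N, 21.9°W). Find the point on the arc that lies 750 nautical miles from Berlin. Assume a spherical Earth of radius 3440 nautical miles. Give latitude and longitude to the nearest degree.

From cos δ = sin φ₁ sin φ₂ + cos φ₁ cos φ₂ cos Δλ, the central angle is δ ≈ 0.375 rad (21.5°). The total great-circle distance is δ·R ≈ 0.375 × 3440 ≈ 1288 nmi, so the target fraction is f = 750/1288 ≈ 0.582.
Interpolate at f ≈ 0.582 with slerp weights a = sin((1−f)δ)/sin δ ≈ 0.426, b = sin(fδ)/sin δ ≈ 0.591.
p = a·p₁ + b·p₂ ≈ (0.492, -0.036, 0.870); φ = arcsin(p_z) ≈ 60.45°, λ = atan2(p_y, p_x) ≈ -4.21°.

≈ 60°N, 4°W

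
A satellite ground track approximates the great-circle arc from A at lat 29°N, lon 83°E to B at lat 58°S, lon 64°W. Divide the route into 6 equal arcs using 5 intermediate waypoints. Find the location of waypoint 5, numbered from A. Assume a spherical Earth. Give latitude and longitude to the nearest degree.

≈ lat 65°S, lon 15°W

Write both endpoints as unit vectors p₁, p₂ with components (cos φ cos λ, cos φ sin λ, sin φ).
The central angle between the endpoints is δ = arccos(p₁·p₂) ≈ 2.498 rad (143.1°).
Interpolate at f = 5/6 with slerp weights a = sin((1−f)δ)/sin δ ≈ 0.674, b = sin(fδ)/sin δ ≈ 1.453.
p = a·p₁ + b·p₂ ≈ (0.409, -0.107, -0.906); φ = arcsin(p_z) ≈ -64.96°, λ = atan2(p_y, p_x) ≈ -14.70°.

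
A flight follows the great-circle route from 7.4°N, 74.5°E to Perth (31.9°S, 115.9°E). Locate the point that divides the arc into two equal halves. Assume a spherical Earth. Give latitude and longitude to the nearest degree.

≈ 13°S, 94°E

Write both endpoints as unit vectors p₁, p₂ with components (cos φ cos λ, cos φ sin λ, sin φ).
The central angle between the endpoints is δ = arccos(p₁·p₂) ≈ 0.972 rad (55.7°).
Interpolate at f = 1/2 with slerp weights a = sin((1−f)δ)/sin δ ≈ 0.566, b = sin(fδ)/sin δ ≈ 0.566.
p = a·p₁ + b·p₂ ≈ (-0.060, 0.972, -0.226); φ = arcsin(p_z) ≈ -13.06°, λ = atan2(p_y, p_x) ≈ 93.52°.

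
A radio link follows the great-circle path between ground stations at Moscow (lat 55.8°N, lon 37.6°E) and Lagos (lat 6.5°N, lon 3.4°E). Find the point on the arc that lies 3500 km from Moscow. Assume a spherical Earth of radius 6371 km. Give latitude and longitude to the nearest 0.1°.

Write both endpoints as unit vectors p₁, p₂ with components (cos φ cos λ, cos φ sin λ, sin φ).
The central angle between the endpoints is δ = arccos(p₁·p₂) ≈ 0.982 rad (56.3°). The total great-circle distance is δ·R ≈ 0.982 × 6371 ≈ 6255 km, so the target fraction is f = 3500/6255 ≈ 0.560.
Interpolate at f ≈ 0.560 with slerp weights a = sin((1−f)δ)/sin δ ≈ 0.504, b = sin(fδ)/sin δ ≈ 0.628.
p = a·p₁ + b·p₂ ≈ (0.847, 0.210, 0.488); φ = arcsin(p_z) ≈ 29.21°, λ = atan2(p_y, p_x) ≈ 13.91°.

≈ lat 29.2°N, lon 13.9°E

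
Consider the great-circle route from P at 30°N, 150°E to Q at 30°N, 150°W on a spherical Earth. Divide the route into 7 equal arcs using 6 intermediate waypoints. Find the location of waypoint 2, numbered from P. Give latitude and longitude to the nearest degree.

Write both endpoints as unit vectors p₁, p₂ with components (cos φ cos λ, cos φ sin λ, sin φ).
The central angle between the endpoints is δ = arccos(p₁·p₂) ≈ 0.896 rad (51.3°).
Interpolate at f = 2/7 with slerp weights a = sin((1−f)δ)/sin δ ≈ 0.765, b = sin(fδ)/sin δ ≈ 0.324.
p = a·p₁ + b·p₂ ≈ (-0.817, 0.191, 0.545); φ = arcsin(p_z) ≈ 32.99°, λ = atan2(p_y, p_x) ≈ 166.85°.

≈ 33°N, 167°E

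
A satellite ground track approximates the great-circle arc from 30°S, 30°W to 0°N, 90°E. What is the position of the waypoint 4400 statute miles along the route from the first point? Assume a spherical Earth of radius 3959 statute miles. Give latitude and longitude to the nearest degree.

≈ 26°S, 43°E

Convert each endpoint to a unit vector on the sphere (x = cos φ cos λ, y = cos φ sin λ, z = sin φ).
The central angle between the endpoints is δ = arccos(p₁·p₂) ≈ 2.019 rad (115.7°). The total great-circle distance is δ·R ≈ 2.019 × 3959 ≈ 7992 mi, so the target fraction is f = 4400/7992 ≈ 0.551.
Interpolate at f ≈ 0.551 with slerp weights a = sin((1−f)δ)/sin δ ≈ 0.874, b = sin(fδ)/sin δ ≈ 0.994.
p = a·p₁ + b·p₂ ≈ (0.655, 0.616, -0.437); φ = arcsin(p_z) ≈ -25.91°, λ = atan2(p_y, p_x) ≈ 43.22°.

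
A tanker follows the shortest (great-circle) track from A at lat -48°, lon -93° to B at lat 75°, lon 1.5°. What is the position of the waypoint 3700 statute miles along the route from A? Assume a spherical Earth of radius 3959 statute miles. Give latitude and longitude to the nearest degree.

Write both endpoints as unit vectors p₁, p₂ with components (cos φ cos λ, cos φ sin λ, sin φ).
The central angle between the endpoints is δ = arccos(p₁·p₂) ≈ 2.391 rad (137.0°). The total great-circle distance is δ·R ≈ 2.391 × 3959 ≈ 9467 mi, so the target fraction is f = 3700/9467 ≈ 0.391.
Interpolate at f ≈ 0.391 with slerp weights a = sin((1−f)δ)/sin δ ≈ 1.457, b = sin(fδ)/sin δ ≈ 1.180.
p = a·p₁ + b·p₂ ≈ (0.254, -0.966, 0.057); φ = arcsin(p_z) ≈ 3.25°, λ = atan2(p_y, p_x) ≈ -75.25°.

≈ lat 3°, lon -75°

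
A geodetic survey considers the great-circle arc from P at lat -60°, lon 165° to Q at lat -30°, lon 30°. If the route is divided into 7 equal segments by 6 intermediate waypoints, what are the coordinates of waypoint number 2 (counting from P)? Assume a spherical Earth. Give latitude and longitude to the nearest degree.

≈ lat -72°, lon 112°

Write both endpoints as unit vectors p₁, p₂ with components (cos φ cos λ, cos φ sin λ, sin φ).
The central angle between the endpoints is δ = arccos(p₁·p₂) ≈ 1.444 rad (82.7°).
Interpolate at f = 2/7 with slerp weights a = sin((1−f)δ)/sin δ ≈ 0.865, b = sin(fδ)/sin δ ≈ 0.404.
p = a·p₁ + b·p₂ ≈ (-0.115, 0.287, -0.951); φ = arcsin(p_z) ≈ -72.00°, λ = atan2(p_y, p_x) ≈ 111.77°.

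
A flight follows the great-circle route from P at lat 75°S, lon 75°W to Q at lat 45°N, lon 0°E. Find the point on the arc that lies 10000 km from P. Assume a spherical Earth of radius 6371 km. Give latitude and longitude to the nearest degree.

≈ lat 7°N, lon 12°W

Convert each endpoint to a unit vector on the sphere (x = cos φ cos λ, y = cos φ sin λ, z = sin φ).
The central angle between the endpoints is δ = arccos(p₁·p₂) ≈ 2.260 rad (129.5°). The total great-circle distance is δ·R ≈ 2.260 × 6371 ≈ 14396 km, so the target fraction is f = 10000/14396 ≈ 0.695.
Interpolate at f ≈ 0.695 with slerp weights a = sin((1−f)δ)/sin δ ≈ 0.825, b = sin(fδ)/sin δ ≈ 1.295.
p = a·p₁ + b·p₂ ≈ (0.971, -0.206, 0.119); φ = arcsin(p_z) ≈ 6.86°, λ = atan2(p_y, p_x) ≈ -11.98°.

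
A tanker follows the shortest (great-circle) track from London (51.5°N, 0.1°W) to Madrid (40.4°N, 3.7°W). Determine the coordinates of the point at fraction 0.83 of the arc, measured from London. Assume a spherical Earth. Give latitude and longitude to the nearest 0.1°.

Write both endpoints as unit vectors p₁, p₂ with components (cos φ cos λ, cos φ sin λ, sin φ).
The central angle between the endpoints is δ = arccos(p₁·p₂) ≈ 0.199 rad (11.4°).
Interpolate at f = 0.83 with slerp weights a = sin((1−f)δ)/sin δ ≈ 0.171, b = sin(fδ)/sin δ ≈ 0.832.
p = a·p₁ + b·p₂ ≈ (0.739, -0.041, 0.673); φ = arcsin(p_z) ≈ 42.29°, λ = atan2(p_y, p_x) ≈ -3.18°.

≈ (42.3°N, 3.2°W)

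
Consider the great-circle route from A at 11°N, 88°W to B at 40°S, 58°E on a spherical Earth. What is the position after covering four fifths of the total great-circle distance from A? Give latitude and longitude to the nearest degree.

≈ 50°S, 21°E

From cos δ = sin φ₁ sin φ₂ + cos φ₁ cos φ₂ cos Δλ, the central angle is δ ≈ 2.413 rad (138.3°).
Interpolate at f = 4/5 with slerp weights a = sin((1−f)δ)/sin δ ≈ 0.697, b = sin(fδ)/sin δ ≈ 1.406.
p = a·p₁ + b·p₂ ≈ (0.595, 0.230, -0.771); φ = arcsin(p_z) ≈ -50.41°, λ = atan2(p_y, p_x) ≈ 21.11°.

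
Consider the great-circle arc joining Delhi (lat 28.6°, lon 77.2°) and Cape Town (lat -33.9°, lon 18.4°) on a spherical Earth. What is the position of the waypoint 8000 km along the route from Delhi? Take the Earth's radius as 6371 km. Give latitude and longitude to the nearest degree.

≈ lat -26°, lon 28°

The haversine formula gives a central angle δ ≈ 1.460 rad (83.7°) between the endpoints. The total great-circle distance is δ·R ≈ 1.460 × 6371 ≈ 9302 km, so the target fraction is f = 8000/9302 ≈ 0.860.
Interpolate at f ≈ 0.860 with slerp weights a = sin((1−f)δ)/sin δ ≈ 0.204, b = sin(fδ)/sin δ ≈ 0.957.
p = a·p₁ + b·p₂ ≈ (0.793, 0.425, -0.436); φ = arcsin(p_z) ≈ -25.84°, λ = atan2(p_y, p_x) ≈ 28.21°.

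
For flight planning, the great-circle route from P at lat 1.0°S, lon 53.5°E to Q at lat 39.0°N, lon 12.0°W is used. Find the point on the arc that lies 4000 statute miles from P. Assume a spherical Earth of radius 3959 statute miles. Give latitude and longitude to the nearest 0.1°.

Write both endpoints as unit vectors p₁, p₂ with components (cos φ cos λ, cos φ sin λ, sin φ).
The central angle between the endpoints is δ = arccos(p₁·p₂) ≈ 1.254 rad (71.9°). The total great-circle distance is δ·R ≈ 1.254 × 3959 ≈ 4966 mi, so the target fraction is f = 4000/4966 ≈ 0.806.
Interpolate at f ≈ 0.806 with slerp weights a = sin((1−f)δ)/sin δ ≈ 0.254, b = sin(fδ)/sin δ ≈ 0.891.
p = a·p₁ + b·p₂ ≈ (0.829, 0.060, 0.556); φ = arcsin(p_z) ≈ 33.81°, λ = atan2(p_y, p_x) ≈ 4.16°.

≈ lat 33.8°N, lon 4.2°E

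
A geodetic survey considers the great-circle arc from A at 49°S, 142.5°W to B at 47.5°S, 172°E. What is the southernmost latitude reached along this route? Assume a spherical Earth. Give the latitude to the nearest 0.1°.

≈ 50.6°S

The great circle lies in the plane with unit normal n̂ = (p₁ × p₂)/|p₁ × p₂|.
Here n̂_z ≈ -0.635; the vertex latitude is φ_max = arccos|n̂_z| ≈ 50.6°.
Check via Clairaut: cos φ_max = |cos φ₁| · sin C = cos(49.0°)·sin(104.7°) ≈ 0.635, again giving ≈ 50.6°.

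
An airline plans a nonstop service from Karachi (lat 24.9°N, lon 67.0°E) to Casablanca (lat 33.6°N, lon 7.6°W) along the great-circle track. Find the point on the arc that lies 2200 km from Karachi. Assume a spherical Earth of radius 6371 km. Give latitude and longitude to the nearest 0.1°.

Write both endpoints as unit vectors p₁, p₂ with components (cos φ cos λ, cos φ sin λ, sin φ).
The central angle between the endpoints is δ = arccos(p₁·p₂) ≈ 1.122 rad (64.3°). The total great-circle distance is δ·R ≈ 1.122 × 6371 ≈ 7150 km, so the target fraction is f = 2200/7150 ≈ 0.308.
Interpolate at f ≈ 0.308 with slerp weights a = sin((1−f)δ)/sin δ ≈ 0.778, b = sin(fδ)/sin δ ≈ 0.376.
p = a·p₁ + b·p₂ ≈ (0.586, 0.608, 0.535); φ = arcsin(p_z) ≈ 32.38°, λ = atan2(p_y, p_x) ≈ 46.07°.

≈ lat 32.4°N, lon 46.1°E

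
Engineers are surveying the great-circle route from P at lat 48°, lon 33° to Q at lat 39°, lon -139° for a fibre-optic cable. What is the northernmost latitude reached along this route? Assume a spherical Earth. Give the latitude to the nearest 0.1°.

The great circle lies in the plane with unit normal n̂ = (p₁ × p₂)/|p₁ × p₂|.
Here n̂_z ≈ -0.072; the vertex latitude is φ_max = arccos|n̂_z| ≈ 85.8°.

≈ 85.8°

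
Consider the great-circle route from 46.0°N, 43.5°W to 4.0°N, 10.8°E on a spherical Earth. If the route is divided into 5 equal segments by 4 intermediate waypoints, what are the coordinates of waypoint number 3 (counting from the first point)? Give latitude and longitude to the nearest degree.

≈ 23°N, 6°W

The haversine formula gives a central angle δ ≈ 1.099 rad (63.0°) between the endpoints.
Interpolate at f = 3/5 with slerp weights a = sin((1−f)δ)/sin δ ≈ 0.478, b = sin(fδ)/sin δ ≈ 0.688.
p = a·p₁ + b·p₂ ≈ (0.915, -0.100, 0.392); φ = arcsin(p_z) ≈ 23.06°, λ = atan2(p_y, p_x) ≈ -6.23°.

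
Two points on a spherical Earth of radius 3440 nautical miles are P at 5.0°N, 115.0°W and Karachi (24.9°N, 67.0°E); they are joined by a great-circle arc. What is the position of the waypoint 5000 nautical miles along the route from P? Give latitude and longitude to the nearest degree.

≈ 86°N, 179°W

From cos δ = sin φ₁ sin φ₂ + cos φ₁ cos φ₂ cos Δλ, the central angle is δ ≈ 2.619 rad (150.0°). The total great-circle distance is δ·R ≈ 2.619 × 3440 ≈ 9008 nmi, so the target fraction is f = 5000/9008 ≈ 0.555.
Interpolate at f ≈ 0.555 with slerp weights a = sin((1−f)δ)/sin δ ≈ 1.840, b = sin(fδ)/sin δ ≈ 1.988.
p = a·p₁ + b·p₂ ≈ (-0.070, -0.001, 0.998); φ = arcsin(p_z) ≈ 86.00°, λ = atan2(p_y, p_x) ≈ -179.36°.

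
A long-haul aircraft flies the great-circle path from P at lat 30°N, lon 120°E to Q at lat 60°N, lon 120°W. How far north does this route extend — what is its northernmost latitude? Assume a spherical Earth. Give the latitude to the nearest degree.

≈ 67°N

The great circle lies in the plane with unit normal n̂ = (p₁ × p₂)/|p₁ × p₂|.
Here n̂_z ≈ +0.384; the vertex latitude is φ_max = arccos|n̂_z| ≈ 67.4°.
Check via Clairaut: cos φ_max = |cos φ₁| · sin C = cos(30.0°)·sin(26.3°) ≈ 0.384, again giving ≈ 67.4°.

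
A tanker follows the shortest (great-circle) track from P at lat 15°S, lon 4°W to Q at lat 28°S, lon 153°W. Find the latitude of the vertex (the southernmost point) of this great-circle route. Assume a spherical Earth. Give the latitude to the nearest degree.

≈ 56°S

The great circle lies in the plane with unit normal n̂ = (p₁ × p₂)/|p₁ × p₂|.
Here n̂_z ≈ -0.554; the vertex latitude is φ_max = arccos|n̂_z| ≈ 56.4°.
Check via Clairaut: cos φ_max = |cos φ₁| · sin C = cos(15.0°)·sin(145.0°) ≈ 0.554, again giving ≈ 56.4°.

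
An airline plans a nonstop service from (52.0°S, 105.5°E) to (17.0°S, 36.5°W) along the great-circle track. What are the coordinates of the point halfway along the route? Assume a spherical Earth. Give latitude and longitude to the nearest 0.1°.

≈ (60.8°S, 2.3°E)

The haversine formula gives a central angle δ ≈ 1.807 rad (103.5°) between the endpoints.
Interpolate at f = 1/2 with slerp weights a = sin((1−f)δ)/sin δ ≈ 0.808, b = sin(fδ)/sin δ ≈ 0.808.
p = a·p₁ + b·p₂ ≈ (0.488, 0.020, -0.873); φ = arcsin(p_z) ≈ -60.76°, λ = atan2(p_y, p_x) ≈ 2.32°.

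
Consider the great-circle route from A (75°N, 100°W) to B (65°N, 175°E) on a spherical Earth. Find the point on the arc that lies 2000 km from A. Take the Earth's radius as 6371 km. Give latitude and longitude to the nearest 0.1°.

≈ (72.3°N, 167.0°W)

Write both endpoints as unit vectors p₁, p₂ with components (cos φ cos λ, cos φ sin λ, sin φ).
The central angle between the endpoints is δ = arccos(p₁·p₂) ≈ 0.484 rad (27.8°). The total great-circle distance is δ·R ≈ 0.484 × 6371 ≈ 3086 km, so the target fraction is f = 2000/3086 ≈ 0.648.
Interpolate at f ≈ 0.648 with slerp weights a = sin((1−f)δ)/sin δ ≈ 0.364, b = sin(fδ)/sin δ ≈ 0.663.
p = a·p₁ + b·p₂ ≈ (-0.296, -0.068, 0.953); φ = arcsin(p_z) ≈ 72.34°, λ = atan2(p_y, p_x) ≈ -166.96°.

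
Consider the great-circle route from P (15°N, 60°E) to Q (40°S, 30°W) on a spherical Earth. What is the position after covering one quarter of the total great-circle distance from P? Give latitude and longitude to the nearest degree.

Convert each endpoint to a unit vector on the sphere (x = cos φ cos λ, y = cos φ sin λ, z = sin φ).
The central angle between the endpoints is δ = arccos(p₁·p₂) ≈ 1.738 rad (99.6°).
Interpolate at f = 1/4 with slerp weights a = sin((1−f)δ)/sin δ ≈ 0.978, b = sin(fδ)/sin δ ≈ 0.427.
p = a·p₁ + b·p₂ ≈ (0.756, 0.655, -0.021); φ = arcsin(p_z) ≈ -1.22°, λ = atan2(p_y, p_x) ≈ 40.91°.

≈ (1°S, 41°E)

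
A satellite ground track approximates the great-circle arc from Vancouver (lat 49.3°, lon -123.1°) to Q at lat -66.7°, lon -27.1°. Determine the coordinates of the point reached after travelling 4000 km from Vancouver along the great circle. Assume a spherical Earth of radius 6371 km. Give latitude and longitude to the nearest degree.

Convert each endpoint to a unit vector on the sphere (x = cos φ cos λ, y = cos φ sin λ, z = sin φ).
The central angle between the endpoints is δ = arccos(p₁·p₂) ≈ 2.379 rad (136.3°). The total great-circle distance is δ·R ≈ 2.379 × 6371 ≈ 15159 km, so the target fraction is f = 4000/15159 ≈ 0.264.
Interpolate at f ≈ 0.264 with slerp weights a = sin((1−f)δ)/sin δ ≈ 1.425, b = sin(fδ)/sin δ ≈ 0.851.
p = a·p₁ + b·p₂ ≈ (-0.208, -0.931, 0.299); φ = arcsin(p_z) ≈ 17.38°, λ = atan2(p_y, p_x) ≈ -102.57°.

≈ lat 17°, lon -103°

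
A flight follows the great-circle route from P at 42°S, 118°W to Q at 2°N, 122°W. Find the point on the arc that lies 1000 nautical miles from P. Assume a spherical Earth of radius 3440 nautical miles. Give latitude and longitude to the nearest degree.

From cos δ = sin φ₁ sin φ₂ + cos φ₁ cos φ₂ cos Δλ, the central angle is δ ≈ 0.771 rad (44.1°). The total great-circle distance is δ·R ≈ 0.771 × 3440 ≈ 2651 nmi, so the target fraction is f = 1000/2651 ≈ 0.377.
Interpolate at f ≈ 0.377 with slerp weights a = sin((1−f)δ)/sin δ ≈ 0.663, b = sin(fδ)/sin δ ≈ 0.411.
p = a·p₁ + b·p₂ ≈ (-0.449, -0.784, -0.429); φ = arcsin(p_z) ≈ -25.41°, λ = atan2(p_y, p_x) ≈ -119.82°.

≈ 25°S, 120°W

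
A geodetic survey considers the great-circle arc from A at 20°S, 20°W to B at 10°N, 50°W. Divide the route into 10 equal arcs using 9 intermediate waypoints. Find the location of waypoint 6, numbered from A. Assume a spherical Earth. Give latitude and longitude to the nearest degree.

Write both endpoints as unit vectors p₁, p₂ with components (cos φ cos λ, cos φ sin λ, sin φ).
The central angle between the endpoints is δ = arccos(p₁·p₂) ≈ 0.735 rad (42.1°).
Interpolate at f = 6/10 with slerp weights a = sin((1−f)δ)/sin δ ≈ 0.432, b = sin(fδ)/sin δ ≈ 0.636.
p = a·p₁ + b·p₂ ≈ (0.784, -0.619, -0.037); φ = arcsin(p_z) ≈ -2.14°, λ = atan2(p_y, p_x) ≈ -38.28°.

≈ 2°S, 38°W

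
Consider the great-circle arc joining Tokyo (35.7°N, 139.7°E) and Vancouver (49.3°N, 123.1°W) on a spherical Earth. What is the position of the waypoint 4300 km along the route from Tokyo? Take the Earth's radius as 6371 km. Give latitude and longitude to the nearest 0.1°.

Convert each endpoint to a unit vector on the sphere (x = cos φ cos λ, y = cos φ sin λ, z = sin φ).
The central angle between the endpoints is δ = arccos(p₁·p₂) ≈ 1.185 rad (67.9°). The total great-circle distance is δ·R ≈ 1.185 × 6371 ≈ 7551 km, so the target fraction is f = 4300/7551 ≈ 0.569.
Interpolate at f ≈ 0.569 with slerp weights a = sin((1−f)δ)/sin δ ≈ 0.527, b = sin(fδ)/sin δ ≈ 0.674.
p = a·p₁ + b·p₂ ≈ (-0.567, -0.091, 0.819); φ = arcsin(p_z) ≈ 54.97°, λ = atan2(p_y, p_x) ≈ -170.83°.

≈ 55.0°N, 170.8°W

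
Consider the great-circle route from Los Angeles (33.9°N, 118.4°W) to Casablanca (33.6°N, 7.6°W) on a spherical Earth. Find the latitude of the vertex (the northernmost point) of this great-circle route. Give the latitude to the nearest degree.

≈ 50°N

The great circle lies in the plane with unit normal n̂ = (p₁ × p₂)/|p₁ × p₂|.
Here n̂_z ≈ +0.648; the vertex latitude is φ_max = arccos|n̂_z| ≈ 49.6°.
Check via Clairaut: cos φ_max = |cos φ₁| · sin C = cos(33.9°)·sin(51.3°) ≈ 0.648, again giving ≈ 49.6°.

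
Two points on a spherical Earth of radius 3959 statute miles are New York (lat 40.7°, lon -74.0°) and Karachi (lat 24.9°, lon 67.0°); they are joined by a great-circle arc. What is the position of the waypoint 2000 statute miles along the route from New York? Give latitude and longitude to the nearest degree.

Write both endpoints as unit vectors p₁, p₂ with components (cos φ cos λ, cos φ sin λ, sin φ).
The central angle between the endpoints is δ = arccos(p₁·p₂) ≈ 1.834 rad (105.1°). The total great-circle distance is δ·R ≈ 1.834 × 3959 ≈ 7259 mi, so the target fraction is f = 2000/7259 ≈ 0.276.
Interpolate at f ≈ 0.276 with slerp weights a = sin((1−f)δ)/sin δ ≈ 1.005, b = sin(fδ)/sin δ ≈ 0.501.
p = a·p₁ + b·p₂ ≈ (0.388, -0.314, 0.867); φ = arcsin(p_z) ≈ 60.06°, λ = atan2(p_y, p_x) ≈ -39.02°.

≈ lat 60°, lon -39°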